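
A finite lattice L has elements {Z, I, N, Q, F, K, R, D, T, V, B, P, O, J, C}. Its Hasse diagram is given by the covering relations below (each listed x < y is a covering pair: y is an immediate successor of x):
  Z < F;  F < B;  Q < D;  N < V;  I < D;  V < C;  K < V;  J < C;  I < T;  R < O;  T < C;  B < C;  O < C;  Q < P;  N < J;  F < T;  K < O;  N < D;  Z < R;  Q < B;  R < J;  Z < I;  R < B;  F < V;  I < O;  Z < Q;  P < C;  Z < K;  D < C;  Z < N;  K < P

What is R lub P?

Common upper bounds of {R, P}: C.
The least among these is C.

C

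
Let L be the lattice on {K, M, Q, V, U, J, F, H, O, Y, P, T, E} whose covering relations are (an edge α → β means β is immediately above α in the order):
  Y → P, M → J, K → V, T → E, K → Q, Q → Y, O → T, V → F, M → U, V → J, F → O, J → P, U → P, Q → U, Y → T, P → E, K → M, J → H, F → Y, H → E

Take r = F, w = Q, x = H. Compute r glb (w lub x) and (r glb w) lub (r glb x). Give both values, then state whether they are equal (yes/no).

w lub x = E, so r glb (w lub x) = F glb E = F.
r glb w = K and r glb x = V, so (r glb w) lub (r glb x) = K lub V = V.
Equal: no.

F; V; no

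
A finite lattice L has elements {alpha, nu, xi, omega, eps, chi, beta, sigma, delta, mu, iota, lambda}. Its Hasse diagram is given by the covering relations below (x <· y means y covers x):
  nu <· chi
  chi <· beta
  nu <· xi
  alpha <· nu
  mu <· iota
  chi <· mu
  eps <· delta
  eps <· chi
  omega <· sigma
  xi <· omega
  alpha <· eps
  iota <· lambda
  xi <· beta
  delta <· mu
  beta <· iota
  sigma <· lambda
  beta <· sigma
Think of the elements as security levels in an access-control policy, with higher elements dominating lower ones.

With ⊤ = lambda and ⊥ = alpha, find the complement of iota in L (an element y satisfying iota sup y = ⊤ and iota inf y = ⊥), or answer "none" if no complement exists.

For every candidate y, either iota ∨ y ≠ lambda or iota ∧ y ≠ alpha; no complement exists.

none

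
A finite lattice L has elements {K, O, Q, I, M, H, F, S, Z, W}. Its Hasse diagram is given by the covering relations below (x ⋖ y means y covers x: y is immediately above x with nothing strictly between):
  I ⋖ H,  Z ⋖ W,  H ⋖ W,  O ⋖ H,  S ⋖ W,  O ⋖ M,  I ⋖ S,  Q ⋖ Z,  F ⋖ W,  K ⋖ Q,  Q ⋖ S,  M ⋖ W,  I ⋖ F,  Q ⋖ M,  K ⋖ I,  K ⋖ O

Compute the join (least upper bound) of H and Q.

Common upper bounds of {H, Q}: W.
The least among these is W.

W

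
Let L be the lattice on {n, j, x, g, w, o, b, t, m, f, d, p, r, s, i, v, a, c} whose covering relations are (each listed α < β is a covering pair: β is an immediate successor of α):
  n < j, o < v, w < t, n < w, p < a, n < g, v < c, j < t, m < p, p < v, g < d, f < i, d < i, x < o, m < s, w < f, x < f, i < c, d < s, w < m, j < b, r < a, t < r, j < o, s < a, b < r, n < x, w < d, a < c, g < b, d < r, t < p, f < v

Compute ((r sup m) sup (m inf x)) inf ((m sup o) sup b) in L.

a

r ∨ m = a
m ∧ x = n
a ∨ n = a
m ∨ o = v
v ∨ b = c
a ∧ c = a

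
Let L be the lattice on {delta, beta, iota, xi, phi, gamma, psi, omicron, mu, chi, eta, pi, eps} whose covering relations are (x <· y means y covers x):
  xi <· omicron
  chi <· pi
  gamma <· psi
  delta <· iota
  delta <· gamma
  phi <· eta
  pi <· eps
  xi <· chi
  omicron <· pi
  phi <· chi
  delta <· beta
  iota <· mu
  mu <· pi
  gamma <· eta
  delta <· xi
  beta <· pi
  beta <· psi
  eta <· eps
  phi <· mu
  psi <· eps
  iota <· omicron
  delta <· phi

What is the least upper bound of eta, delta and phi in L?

eta

Common upper bounds of {eta, delta, phi}: eps, eta.
The least among these is eta.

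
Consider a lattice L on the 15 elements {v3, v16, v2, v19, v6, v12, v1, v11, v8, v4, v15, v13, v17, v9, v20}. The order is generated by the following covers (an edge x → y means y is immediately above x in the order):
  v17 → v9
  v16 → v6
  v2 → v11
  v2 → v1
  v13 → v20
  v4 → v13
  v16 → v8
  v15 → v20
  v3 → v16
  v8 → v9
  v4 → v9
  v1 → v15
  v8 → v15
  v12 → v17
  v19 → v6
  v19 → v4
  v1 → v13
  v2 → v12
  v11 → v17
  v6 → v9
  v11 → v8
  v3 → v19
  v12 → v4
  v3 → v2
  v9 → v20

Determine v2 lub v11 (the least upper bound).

Common upper bounds of {v2, v11}: v11, v15, v17, v20, v8, v9.
The least among these is v11.

v11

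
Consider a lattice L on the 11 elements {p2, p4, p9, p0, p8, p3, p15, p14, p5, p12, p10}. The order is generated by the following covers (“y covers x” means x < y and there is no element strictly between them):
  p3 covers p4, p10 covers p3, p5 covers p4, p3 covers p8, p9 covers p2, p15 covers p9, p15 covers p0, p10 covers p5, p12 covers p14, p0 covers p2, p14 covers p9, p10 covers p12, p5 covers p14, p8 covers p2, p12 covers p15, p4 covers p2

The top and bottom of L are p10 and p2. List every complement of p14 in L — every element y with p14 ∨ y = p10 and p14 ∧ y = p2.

p3, p8

Need y with p14 ∨ y = p10 and p14 ∧ y = p2.
Checking each element gives: p3, p8.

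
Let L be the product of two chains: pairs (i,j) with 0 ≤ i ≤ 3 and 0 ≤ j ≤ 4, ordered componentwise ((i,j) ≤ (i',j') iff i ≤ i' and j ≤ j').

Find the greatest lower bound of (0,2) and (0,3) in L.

Common lower bounds of {(0,2), (0,3)}: (0,0), (0,1), (0,2).
The greatest among these is (0,2).

(0,2)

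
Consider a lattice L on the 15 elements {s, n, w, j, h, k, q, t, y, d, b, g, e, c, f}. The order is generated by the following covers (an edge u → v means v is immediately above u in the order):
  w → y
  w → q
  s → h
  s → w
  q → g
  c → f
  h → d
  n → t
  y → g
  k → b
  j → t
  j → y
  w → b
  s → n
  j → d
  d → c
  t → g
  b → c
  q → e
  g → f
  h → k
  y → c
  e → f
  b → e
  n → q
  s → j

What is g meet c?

Common lower bounds of {g, c}: j, s, w, y.
The greatest among these is y.

y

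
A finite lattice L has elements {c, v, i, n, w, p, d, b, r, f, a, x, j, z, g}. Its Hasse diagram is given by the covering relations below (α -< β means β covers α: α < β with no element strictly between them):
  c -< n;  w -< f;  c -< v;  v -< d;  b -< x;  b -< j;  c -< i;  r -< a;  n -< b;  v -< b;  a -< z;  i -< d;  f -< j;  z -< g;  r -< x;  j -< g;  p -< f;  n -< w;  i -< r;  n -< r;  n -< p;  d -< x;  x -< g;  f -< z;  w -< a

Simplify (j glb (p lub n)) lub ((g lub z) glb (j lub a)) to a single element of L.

g

p ∨ n = p
j ∧ p = p
g ∨ z = g
j ∨ a = g
g ∧ g = g
p ∨ g = g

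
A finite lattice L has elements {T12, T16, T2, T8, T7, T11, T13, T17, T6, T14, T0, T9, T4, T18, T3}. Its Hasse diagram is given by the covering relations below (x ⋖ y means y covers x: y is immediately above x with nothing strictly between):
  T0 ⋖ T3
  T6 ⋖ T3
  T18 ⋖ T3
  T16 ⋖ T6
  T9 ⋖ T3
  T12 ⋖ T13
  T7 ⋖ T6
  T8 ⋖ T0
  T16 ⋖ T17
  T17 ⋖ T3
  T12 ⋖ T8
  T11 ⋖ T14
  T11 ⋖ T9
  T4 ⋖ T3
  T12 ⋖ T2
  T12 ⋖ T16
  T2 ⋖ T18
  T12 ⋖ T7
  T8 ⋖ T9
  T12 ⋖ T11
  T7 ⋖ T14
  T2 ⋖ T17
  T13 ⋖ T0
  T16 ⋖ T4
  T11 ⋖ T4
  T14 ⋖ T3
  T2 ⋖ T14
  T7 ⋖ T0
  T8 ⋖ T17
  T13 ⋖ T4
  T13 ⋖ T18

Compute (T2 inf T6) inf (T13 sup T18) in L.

T2 ∧ T6 = T12
T13 ∨ T18 = T18
T12 ∧ T18 = T12

T12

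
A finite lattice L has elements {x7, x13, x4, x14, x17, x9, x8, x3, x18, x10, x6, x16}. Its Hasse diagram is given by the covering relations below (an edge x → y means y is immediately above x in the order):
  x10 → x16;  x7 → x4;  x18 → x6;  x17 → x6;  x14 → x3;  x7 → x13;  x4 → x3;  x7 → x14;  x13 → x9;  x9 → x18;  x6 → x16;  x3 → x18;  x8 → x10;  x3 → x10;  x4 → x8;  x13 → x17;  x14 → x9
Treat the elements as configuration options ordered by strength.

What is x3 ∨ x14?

x3

Common upper bounds of {x3, x14}: x10, x16, x18, x3, x6.
The least among these is x3.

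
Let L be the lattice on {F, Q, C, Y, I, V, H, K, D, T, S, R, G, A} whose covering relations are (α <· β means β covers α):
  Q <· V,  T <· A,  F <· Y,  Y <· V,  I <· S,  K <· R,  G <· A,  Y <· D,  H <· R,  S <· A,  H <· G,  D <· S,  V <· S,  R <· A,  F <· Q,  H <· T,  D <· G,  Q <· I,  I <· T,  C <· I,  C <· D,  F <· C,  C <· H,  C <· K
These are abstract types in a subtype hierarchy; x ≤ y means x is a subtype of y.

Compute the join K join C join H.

Common upper bounds of {K, C, H}: A, R.
The least among these is R.

R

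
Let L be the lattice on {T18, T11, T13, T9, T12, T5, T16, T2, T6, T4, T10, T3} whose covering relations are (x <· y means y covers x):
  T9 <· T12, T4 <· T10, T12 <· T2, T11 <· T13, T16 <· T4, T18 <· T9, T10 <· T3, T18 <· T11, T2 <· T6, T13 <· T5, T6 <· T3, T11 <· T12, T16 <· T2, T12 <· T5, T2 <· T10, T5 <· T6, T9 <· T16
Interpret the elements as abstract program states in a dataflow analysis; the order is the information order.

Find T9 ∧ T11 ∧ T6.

Common lower bounds of {T9, T11, T6}: T18.
The greatest among these is T18.

T18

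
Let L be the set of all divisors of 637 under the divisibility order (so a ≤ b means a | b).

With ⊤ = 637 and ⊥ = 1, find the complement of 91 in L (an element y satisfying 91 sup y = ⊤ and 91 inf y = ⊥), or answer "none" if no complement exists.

none

For every candidate y, either 91 ∨ y ≠ 637 or 91 ∧ y ≠ 1; no complement exists.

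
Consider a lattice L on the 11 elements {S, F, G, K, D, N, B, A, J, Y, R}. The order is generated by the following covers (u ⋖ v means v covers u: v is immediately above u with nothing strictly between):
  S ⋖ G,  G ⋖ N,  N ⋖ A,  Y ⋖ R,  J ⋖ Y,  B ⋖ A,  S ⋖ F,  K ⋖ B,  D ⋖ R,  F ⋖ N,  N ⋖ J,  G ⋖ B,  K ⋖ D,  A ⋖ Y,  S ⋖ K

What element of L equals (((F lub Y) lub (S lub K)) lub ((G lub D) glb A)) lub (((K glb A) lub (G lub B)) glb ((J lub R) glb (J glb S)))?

Y

F ∨ Y = Y
S ∨ K = K
Y ∨ K = Y
G ∨ D = R
R ∧ A = A
Y ∨ A = Y
K ∧ A = K
G ∨ B = B
K ∨ B = B
J ∨ R = R
J ∧ S = S
R ∧ S = S
B ∧ S = S
Y ∨ S = Y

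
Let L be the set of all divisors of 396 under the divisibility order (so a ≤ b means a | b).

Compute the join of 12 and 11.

In the divisibility order, the join is the least common multiple: lcm(12, 11) = 132.

132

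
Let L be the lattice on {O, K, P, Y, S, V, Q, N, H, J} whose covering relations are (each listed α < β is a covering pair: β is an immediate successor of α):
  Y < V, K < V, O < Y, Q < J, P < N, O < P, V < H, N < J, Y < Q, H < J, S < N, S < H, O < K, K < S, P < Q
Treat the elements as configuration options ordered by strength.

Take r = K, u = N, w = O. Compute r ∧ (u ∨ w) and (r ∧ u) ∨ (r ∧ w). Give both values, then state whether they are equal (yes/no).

K; K; yes

u ∨ w = N, so r ∧ (u ∨ w) = K ∧ N = K.
r ∧ u = K and r ∧ w = O, so (r ∧ u) ∨ (r ∧ w) = K ∨ O = K.
Equal: yes.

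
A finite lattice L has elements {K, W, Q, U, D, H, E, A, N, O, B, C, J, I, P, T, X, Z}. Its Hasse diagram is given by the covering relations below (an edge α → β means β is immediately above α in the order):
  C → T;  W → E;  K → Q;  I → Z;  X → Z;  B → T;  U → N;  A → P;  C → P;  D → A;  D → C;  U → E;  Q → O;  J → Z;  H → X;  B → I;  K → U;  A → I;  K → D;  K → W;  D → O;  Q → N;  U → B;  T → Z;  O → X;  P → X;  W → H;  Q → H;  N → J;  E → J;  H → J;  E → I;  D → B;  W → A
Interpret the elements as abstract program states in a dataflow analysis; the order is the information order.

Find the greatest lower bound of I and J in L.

Common lower bounds of {I, J}: E, K, U, W.
The greatest among these is E.

E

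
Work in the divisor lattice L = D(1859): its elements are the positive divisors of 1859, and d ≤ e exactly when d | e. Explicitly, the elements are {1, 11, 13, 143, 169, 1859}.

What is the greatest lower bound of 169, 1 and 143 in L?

1

In the divisibility order, the meet is the greatest common divisor: gcd(169, 1, 143) = 1.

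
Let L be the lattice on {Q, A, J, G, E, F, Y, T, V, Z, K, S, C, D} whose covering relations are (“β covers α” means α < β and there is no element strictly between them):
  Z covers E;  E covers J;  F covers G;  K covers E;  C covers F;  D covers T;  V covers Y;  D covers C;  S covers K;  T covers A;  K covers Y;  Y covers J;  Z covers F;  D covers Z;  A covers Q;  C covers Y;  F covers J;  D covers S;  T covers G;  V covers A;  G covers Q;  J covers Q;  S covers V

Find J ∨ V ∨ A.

V

Common upper bounds of {J, V, A}: D, S, V.
The least among these is V.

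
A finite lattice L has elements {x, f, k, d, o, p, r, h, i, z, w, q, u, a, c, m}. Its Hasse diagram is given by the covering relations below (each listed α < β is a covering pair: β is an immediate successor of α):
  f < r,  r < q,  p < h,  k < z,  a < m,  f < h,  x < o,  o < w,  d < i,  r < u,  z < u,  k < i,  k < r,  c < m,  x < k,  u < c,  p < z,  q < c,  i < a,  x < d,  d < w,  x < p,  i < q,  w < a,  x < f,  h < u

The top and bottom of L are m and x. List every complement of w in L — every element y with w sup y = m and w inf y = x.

f, h, p, r, u, z

Need y with w ∨ y = m and w ∧ y = x.
Checking each element gives: f, h, p, r, u, z.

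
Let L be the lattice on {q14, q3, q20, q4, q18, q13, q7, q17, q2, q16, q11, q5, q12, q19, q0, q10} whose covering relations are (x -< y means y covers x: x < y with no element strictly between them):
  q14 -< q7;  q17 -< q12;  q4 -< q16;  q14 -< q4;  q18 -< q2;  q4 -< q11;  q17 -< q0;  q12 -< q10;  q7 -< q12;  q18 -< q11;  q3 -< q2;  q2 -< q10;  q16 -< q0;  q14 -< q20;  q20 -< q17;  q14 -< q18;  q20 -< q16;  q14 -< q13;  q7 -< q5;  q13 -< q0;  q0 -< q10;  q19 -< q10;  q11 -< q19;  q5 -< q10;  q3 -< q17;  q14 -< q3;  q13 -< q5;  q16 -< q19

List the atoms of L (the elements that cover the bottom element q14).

The atoms are exactly the elements that cover q14: q13, q18, q20, q3, q4, q7.

q13, q18, q20, q3, q4, q7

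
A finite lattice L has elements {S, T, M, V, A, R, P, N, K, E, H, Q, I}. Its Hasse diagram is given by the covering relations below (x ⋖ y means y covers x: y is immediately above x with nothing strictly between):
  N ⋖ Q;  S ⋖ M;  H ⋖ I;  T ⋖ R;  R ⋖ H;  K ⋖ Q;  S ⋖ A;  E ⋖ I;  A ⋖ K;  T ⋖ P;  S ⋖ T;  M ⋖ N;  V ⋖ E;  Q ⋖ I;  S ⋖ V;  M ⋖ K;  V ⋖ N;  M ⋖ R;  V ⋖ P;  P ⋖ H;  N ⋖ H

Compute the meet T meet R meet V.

Common lower bounds of {T, R, V}: S.
The greatest among these is S.

S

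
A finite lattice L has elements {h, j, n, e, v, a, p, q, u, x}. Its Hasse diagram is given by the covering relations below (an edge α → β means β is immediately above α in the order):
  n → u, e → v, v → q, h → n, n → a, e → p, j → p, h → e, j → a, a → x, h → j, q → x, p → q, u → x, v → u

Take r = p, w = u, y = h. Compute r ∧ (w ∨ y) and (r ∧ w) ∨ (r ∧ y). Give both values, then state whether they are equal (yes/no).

w ∨ y = u, so r ∧ (w ∨ y) = p ∧ u = e.
r ∧ w = e and r ∧ y = h, so (r ∧ w) ∨ (r ∧ y) = e ∨ h = e.
Equal: yes.

e; e; yes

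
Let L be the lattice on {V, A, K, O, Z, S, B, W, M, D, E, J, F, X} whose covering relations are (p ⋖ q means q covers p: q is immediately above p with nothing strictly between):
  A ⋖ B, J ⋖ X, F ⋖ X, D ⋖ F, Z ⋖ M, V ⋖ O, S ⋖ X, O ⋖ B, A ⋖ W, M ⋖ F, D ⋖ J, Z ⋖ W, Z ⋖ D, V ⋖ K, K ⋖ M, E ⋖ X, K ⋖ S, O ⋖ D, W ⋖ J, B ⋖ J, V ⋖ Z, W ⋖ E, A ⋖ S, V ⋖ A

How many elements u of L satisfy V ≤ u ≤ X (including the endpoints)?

The interval [V, X] = {A, B, D, E, F, J, K, M, O, S, V, W, X, Z}, which has 14 elements.

14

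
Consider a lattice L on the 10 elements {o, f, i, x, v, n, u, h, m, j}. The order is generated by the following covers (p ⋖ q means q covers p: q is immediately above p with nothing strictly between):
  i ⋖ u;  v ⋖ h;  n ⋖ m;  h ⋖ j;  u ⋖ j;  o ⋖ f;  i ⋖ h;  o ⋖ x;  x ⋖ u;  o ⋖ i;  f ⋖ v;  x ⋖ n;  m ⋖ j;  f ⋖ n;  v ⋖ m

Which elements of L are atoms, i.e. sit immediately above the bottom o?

f, i, x

The atoms are exactly the elements that cover o: f, i, x.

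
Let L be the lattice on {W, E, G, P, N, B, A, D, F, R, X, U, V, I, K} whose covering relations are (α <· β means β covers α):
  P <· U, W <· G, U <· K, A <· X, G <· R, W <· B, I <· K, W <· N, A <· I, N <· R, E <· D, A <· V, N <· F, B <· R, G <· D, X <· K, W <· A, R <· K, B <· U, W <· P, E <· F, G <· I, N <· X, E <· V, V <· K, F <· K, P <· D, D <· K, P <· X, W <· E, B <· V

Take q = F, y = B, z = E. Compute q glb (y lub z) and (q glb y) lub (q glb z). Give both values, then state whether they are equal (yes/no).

E; E; yes

y lub z = V, so q glb (y lub z) = F glb V = E.
q glb y = W and q glb z = E, so (q glb y) lub (q glb z) = W lub E = E.
Equal: yes.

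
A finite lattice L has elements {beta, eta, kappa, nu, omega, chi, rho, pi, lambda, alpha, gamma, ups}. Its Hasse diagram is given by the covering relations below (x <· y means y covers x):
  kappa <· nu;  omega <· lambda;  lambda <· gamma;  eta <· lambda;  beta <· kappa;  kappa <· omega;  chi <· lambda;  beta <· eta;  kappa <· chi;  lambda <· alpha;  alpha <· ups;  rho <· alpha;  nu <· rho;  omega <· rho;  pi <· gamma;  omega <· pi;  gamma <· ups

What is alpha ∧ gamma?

lambda

Common lower bounds of {alpha, gamma}: beta, chi, eta, kappa, lambda, omega.
The greatest among these is lambda.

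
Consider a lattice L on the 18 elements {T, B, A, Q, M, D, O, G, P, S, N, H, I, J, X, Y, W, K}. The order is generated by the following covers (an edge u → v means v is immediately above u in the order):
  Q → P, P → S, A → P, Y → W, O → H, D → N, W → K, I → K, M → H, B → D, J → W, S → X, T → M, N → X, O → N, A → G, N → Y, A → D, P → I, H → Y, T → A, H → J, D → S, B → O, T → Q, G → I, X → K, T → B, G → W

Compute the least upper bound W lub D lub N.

W

Common upper bounds of {W, D, N}: K, W.
The least among these is W.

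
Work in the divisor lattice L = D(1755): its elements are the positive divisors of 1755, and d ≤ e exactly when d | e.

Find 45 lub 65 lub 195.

Common upper bounds of {45, 65, 195}: 1755, 585.
The least among these is 585.

585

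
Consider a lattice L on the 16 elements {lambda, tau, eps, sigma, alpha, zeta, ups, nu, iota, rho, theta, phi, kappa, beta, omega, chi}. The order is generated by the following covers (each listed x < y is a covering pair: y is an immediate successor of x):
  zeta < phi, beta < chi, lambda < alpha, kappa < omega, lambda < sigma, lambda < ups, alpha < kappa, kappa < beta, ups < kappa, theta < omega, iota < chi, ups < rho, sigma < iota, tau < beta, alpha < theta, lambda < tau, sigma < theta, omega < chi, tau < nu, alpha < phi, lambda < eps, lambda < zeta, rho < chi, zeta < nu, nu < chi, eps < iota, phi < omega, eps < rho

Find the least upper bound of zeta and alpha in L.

phi

Common upper bounds of {zeta, alpha}: chi, omega, phi.
The least among these is phi.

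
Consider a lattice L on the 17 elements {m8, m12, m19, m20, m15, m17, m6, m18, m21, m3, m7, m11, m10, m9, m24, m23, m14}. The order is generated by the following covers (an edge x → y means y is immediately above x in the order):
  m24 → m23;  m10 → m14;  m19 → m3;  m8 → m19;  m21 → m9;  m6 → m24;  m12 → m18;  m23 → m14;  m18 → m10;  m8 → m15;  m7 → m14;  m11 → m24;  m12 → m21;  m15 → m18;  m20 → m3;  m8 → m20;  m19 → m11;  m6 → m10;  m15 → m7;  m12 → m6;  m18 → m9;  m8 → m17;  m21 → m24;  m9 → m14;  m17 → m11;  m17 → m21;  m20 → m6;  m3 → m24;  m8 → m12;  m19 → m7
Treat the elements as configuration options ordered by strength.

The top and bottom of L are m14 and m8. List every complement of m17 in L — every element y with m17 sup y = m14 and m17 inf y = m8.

m10, m7

Need y with m17 ∨ y = m14 and m17 ∧ y = m8.
Checking each element gives: m10, m7.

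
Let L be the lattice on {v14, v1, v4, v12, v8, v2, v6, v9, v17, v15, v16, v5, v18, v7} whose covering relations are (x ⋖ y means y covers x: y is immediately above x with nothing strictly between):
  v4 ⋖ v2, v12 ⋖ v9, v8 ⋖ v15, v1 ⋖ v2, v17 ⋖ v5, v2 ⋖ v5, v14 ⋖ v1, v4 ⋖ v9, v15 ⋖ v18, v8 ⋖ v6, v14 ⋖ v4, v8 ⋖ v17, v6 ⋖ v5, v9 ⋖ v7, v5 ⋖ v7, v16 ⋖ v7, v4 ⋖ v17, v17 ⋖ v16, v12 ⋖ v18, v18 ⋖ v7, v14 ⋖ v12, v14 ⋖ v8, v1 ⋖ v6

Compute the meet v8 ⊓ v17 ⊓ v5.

v8

Common lower bounds of {v8, v17, v5}: v14, v8.
The greatest among these is v8.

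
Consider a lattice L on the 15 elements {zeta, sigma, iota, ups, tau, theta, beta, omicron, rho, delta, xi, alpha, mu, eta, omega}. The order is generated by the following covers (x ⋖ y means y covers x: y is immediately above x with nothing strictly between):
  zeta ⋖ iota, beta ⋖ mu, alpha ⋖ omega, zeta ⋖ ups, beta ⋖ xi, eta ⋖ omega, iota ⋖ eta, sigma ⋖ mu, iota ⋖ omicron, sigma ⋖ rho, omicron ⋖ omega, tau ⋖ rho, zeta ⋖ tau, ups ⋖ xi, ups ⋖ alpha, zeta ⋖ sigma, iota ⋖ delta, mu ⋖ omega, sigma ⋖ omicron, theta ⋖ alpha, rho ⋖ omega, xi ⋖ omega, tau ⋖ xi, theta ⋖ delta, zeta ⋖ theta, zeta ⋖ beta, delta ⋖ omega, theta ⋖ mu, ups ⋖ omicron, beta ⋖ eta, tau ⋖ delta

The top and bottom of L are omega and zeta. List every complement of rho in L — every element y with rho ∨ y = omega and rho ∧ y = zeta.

alpha, beta, eta, iota, theta, ups

Need y with rho ∨ y = omega and rho ∧ y = zeta.
Checking each element gives: alpha, beta, eta, iota, theta, ups.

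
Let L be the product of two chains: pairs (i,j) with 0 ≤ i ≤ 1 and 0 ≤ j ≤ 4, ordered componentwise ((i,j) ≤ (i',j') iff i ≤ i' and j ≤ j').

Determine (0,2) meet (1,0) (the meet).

In a product of chains, the meet is componentwise min, giving (0,0).

(0,0)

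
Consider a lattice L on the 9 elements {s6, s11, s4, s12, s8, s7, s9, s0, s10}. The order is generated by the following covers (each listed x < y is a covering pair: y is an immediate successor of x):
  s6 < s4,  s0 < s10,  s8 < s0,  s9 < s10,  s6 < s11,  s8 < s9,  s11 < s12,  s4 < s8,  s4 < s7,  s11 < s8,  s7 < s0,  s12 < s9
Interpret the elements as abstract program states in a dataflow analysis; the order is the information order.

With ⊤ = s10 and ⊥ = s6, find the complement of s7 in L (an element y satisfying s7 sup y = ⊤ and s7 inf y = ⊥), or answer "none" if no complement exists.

s12

Need y with s7 ∨ y = s10 and s7 ∧ y = s6.
Checking each element gives: s12.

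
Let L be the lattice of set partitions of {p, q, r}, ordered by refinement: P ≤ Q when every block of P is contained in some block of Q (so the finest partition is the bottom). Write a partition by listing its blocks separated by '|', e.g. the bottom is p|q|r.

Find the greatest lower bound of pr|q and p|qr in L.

The meet (common refinement) of pr|q and p|qr intersects blocks pairwise, giving p|q|r.

p|q|r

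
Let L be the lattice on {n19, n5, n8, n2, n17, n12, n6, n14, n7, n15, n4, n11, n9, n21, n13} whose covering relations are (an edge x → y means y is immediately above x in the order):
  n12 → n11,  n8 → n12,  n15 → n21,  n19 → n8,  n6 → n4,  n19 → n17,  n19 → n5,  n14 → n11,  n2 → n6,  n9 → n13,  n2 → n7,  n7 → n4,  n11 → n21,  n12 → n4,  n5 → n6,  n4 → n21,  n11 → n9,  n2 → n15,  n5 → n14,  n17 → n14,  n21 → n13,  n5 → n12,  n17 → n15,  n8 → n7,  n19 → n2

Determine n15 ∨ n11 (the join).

n21

Common upper bounds of {n15, n11}: n13, n21.
The least among these is n21.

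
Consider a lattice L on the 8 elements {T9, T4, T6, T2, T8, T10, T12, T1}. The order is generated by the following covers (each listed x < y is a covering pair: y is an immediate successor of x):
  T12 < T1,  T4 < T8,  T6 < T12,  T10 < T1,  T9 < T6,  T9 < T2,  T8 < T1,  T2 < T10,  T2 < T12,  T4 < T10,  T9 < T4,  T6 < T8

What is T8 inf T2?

T9

Common lower bounds of {T8, T2}: T9.
The greatest among these is T9.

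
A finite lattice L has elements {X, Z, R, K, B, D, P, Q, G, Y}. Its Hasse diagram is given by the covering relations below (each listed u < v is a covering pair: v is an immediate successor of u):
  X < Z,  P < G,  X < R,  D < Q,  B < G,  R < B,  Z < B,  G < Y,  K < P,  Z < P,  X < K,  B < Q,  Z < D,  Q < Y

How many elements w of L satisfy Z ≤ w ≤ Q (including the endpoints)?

4

The interval [Z, Q] = {B, D, Q, Z}, which has 4 elements.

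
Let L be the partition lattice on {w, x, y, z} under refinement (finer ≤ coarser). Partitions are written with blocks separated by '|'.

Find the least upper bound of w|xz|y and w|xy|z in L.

The join of w|xz|y and w|xy|z merges any blocks that overlap across the partitions, giving w|xyz.

w|xyz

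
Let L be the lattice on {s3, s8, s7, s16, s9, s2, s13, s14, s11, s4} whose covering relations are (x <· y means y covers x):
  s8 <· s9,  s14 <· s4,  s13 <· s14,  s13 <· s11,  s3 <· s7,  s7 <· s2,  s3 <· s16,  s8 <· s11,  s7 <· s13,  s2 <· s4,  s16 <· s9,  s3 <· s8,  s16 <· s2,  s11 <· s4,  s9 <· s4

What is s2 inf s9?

s16

Common lower bounds of {s2, s9}: s16, s3.
The greatest among these is s16.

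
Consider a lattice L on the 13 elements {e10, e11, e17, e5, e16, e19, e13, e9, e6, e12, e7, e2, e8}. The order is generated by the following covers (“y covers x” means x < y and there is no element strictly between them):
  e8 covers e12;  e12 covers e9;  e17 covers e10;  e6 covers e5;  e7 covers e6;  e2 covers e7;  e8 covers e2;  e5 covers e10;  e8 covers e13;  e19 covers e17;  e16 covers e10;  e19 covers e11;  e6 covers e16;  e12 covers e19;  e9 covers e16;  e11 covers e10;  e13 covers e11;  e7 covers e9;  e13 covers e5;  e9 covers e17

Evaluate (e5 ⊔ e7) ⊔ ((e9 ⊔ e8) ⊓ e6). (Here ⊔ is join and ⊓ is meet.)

e5 ∨ e7 = e7
e9 ∨ e8 = e8
e8 ∧ e6 = e6
e7 ∨ e6 = e7

e7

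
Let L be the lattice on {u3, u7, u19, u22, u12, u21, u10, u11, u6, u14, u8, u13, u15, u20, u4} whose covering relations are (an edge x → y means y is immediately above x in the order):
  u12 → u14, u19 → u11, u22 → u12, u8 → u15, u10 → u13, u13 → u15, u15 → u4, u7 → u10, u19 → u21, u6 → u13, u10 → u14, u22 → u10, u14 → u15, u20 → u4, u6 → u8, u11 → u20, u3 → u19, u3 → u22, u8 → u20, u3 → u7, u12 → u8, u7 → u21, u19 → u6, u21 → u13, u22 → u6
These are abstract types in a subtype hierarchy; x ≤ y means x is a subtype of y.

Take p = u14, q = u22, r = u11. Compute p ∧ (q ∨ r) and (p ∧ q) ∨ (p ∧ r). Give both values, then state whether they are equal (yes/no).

q ∨ r = u20, so p ∧ (q ∨ r) = u14 ∧ u20 = u12.
p ∧ q = u22 and p ∧ r = u3, so (p ∧ q) ∨ (p ∧ r) = u22 ∨ u3 = u22.
Equal: no.

u12; u22; no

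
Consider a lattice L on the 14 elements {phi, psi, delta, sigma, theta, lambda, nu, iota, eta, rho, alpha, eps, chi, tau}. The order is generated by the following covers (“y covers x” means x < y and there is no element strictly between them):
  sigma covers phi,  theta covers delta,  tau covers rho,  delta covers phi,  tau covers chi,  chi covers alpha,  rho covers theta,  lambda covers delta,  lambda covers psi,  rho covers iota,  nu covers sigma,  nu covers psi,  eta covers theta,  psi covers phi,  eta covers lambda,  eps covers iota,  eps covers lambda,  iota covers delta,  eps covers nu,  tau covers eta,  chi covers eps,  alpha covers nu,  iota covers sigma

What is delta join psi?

lambda

Common upper bounds of {delta, psi}: chi, eps, eta, lambda, tau.
The least among these is lambda.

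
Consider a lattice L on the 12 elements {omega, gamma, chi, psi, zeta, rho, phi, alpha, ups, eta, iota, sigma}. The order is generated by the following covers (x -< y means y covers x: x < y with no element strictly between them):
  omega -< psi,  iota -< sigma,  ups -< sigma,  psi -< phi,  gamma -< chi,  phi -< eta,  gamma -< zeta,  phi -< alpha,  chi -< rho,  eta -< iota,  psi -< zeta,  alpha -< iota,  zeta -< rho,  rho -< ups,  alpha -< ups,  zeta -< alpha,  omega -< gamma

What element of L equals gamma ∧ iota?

gamma

gamma ∧ iota = gamma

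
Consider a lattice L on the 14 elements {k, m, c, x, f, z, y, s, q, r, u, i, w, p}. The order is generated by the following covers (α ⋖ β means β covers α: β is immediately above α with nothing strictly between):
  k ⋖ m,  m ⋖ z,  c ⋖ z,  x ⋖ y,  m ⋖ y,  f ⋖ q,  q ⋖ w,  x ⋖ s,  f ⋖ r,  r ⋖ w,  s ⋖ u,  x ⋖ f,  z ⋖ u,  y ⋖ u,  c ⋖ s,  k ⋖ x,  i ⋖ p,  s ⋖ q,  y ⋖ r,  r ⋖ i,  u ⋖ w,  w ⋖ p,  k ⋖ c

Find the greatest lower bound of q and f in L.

f

Common lower bounds of {q, f}: f, k, x.
The greatest among these is f.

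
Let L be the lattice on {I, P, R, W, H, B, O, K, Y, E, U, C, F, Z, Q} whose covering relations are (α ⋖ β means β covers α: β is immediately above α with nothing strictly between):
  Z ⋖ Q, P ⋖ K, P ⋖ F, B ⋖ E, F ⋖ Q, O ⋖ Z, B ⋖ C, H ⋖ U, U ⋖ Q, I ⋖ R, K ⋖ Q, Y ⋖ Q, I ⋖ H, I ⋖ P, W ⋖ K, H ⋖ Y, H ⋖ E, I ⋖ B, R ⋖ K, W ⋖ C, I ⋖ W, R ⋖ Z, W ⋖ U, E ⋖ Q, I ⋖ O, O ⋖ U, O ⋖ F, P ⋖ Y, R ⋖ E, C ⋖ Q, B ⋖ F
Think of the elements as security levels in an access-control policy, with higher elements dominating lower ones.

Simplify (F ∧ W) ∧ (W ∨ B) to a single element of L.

F ∧ W = I
W ∨ B = C
I ∧ C = I

I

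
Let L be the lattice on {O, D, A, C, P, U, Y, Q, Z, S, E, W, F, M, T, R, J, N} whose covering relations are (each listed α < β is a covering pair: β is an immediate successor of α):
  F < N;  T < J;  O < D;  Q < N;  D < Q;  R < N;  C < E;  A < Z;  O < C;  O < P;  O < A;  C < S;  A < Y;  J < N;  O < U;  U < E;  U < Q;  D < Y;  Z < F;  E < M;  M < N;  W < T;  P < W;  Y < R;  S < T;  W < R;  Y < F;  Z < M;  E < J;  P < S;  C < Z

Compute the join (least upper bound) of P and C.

Common upper bounds of {P, C}: J, N, S, T.
The least among these is S.

S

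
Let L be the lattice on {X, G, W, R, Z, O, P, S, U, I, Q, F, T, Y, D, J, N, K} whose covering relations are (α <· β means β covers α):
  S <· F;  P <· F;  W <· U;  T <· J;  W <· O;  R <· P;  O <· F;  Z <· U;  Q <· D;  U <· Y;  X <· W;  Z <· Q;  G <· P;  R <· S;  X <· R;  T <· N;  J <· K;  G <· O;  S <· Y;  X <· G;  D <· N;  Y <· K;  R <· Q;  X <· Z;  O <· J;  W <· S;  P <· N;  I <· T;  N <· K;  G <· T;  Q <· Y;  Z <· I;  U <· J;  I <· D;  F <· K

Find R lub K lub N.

K

Common upper bounds of {R, K, N}: K.
The least among these is K.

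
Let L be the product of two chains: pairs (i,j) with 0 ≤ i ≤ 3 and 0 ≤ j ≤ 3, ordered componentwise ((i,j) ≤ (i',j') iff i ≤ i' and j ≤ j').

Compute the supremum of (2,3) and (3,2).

(3,3)

In a product of chains, the join is componentwise max, giving (3,3).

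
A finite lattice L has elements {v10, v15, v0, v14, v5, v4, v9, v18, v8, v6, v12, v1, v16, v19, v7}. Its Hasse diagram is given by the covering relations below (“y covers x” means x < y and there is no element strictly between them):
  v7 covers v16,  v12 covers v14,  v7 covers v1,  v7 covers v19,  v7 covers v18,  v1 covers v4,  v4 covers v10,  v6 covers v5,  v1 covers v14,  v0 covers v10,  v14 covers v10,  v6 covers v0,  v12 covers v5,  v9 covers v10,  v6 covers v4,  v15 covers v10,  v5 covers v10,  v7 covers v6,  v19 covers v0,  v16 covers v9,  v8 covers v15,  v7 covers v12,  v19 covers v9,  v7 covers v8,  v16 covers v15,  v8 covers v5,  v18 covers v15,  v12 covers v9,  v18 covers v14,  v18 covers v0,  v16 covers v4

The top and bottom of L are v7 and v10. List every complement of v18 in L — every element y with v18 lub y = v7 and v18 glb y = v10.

v4, v5, v9

Need y with v18 ∨ y = v7 and v18 ∧ y = v10.
Checking each element gives: v4, v5, v9.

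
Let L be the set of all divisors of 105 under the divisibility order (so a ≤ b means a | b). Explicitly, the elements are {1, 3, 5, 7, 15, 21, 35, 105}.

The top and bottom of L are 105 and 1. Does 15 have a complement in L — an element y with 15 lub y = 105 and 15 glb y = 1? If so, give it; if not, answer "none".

7

Need y with 15 ∨ y = 105 and 15 ∧ y = 1.
Checking each element gives: 7.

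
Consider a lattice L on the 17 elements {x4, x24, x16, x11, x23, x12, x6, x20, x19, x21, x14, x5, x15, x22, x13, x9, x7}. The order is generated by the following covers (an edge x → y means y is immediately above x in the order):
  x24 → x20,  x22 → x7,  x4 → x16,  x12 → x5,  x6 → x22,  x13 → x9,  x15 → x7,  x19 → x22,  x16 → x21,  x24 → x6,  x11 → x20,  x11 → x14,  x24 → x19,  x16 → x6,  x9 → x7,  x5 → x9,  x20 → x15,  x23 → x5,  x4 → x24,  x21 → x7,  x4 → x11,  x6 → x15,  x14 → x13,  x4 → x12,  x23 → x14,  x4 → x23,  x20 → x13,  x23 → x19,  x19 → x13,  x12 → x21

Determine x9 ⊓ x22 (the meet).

x19

Common lower bounds of {x9, x22}: x19, x23, x24, x4.
The greatest among these is x19.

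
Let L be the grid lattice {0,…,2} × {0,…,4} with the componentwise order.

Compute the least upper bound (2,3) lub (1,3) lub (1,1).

In a product of chains, the join is componentwise max, giving (2,3).

(2,3)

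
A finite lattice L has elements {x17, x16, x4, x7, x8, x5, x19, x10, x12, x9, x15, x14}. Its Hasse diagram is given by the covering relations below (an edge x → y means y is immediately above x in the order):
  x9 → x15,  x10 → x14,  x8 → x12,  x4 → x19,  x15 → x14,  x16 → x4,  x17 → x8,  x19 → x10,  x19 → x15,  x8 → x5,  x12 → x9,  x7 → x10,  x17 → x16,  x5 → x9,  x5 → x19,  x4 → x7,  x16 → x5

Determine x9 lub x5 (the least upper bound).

Common upper bounds of {x9, x5}: x14, x15, x9.
The least among these is x9.

x9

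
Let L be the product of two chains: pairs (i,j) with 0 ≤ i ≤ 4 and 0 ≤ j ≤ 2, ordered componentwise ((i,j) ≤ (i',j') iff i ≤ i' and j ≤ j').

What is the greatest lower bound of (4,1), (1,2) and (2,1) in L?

In a product of chains, the meet is componentwise min, giving (1,1).

(1,1)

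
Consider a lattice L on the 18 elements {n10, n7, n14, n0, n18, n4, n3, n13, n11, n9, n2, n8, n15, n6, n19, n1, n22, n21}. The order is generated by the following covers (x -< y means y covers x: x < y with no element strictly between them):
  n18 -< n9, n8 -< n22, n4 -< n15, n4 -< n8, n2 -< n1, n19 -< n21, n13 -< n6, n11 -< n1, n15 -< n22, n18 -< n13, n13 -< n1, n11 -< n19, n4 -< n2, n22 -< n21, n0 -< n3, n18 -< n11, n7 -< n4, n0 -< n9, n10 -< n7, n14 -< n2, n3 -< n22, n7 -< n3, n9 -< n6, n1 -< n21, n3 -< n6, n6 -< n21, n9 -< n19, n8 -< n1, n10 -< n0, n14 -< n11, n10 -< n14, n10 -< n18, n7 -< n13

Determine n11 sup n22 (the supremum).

Common upper bounds of {n11, n22}: n21.
The least among these is n21.

n21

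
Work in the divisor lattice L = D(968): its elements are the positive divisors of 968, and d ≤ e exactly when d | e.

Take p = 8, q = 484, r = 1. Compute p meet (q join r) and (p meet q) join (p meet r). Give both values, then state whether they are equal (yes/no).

q join r = 484, so p meet (q join r) = 8 meet 484 = 4.
p meet q = 4 and p meet r = 1, so (p meet q) join (p meet r) = 4 join 1 = 4.
Equal: yes.

4; 4; yes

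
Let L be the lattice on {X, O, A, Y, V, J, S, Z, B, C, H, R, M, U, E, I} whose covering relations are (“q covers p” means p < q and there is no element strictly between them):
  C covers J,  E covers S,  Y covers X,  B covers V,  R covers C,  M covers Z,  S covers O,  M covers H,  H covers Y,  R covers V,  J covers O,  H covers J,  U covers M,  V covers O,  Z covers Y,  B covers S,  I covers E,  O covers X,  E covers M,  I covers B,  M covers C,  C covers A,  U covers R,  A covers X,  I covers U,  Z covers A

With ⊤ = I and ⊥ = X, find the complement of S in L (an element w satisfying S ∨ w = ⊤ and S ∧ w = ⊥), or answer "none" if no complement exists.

none

For every candidate w, either S ∨ w ≠ I or S ∧ w ≠ X; no complement exists.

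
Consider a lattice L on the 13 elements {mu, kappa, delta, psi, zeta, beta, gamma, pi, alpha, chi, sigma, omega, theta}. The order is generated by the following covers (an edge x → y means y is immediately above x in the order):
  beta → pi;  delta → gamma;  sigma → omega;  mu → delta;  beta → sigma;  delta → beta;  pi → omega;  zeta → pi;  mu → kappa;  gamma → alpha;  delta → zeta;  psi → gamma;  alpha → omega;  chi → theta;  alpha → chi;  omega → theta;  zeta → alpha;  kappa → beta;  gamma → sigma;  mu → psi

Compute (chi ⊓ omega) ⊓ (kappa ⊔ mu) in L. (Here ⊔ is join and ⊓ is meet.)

mu

chi ∧ omega = alpha
kappa ∨ mu = kappa
alpha ∧ kappa = mu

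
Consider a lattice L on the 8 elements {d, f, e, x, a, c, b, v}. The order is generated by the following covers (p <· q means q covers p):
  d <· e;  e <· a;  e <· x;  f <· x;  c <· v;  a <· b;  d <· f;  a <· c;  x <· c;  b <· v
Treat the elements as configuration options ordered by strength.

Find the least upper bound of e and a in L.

a

Common upper bounds of {e, a}: a, b, c, v.
The least among these is a.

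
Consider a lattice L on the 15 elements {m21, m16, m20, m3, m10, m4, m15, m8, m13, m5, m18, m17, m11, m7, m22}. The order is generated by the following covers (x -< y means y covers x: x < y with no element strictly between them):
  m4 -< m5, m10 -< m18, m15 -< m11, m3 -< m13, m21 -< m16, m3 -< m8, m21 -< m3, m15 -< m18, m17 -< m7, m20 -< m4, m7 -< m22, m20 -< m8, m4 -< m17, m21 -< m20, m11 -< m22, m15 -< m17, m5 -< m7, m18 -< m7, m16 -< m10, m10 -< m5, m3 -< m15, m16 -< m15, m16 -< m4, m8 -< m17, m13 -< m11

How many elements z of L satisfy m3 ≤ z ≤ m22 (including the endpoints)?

The interval [m3, m22] = {m11, m13, m15, m17, m18, m22, m3, m7, m8}, which has 9 elements.

9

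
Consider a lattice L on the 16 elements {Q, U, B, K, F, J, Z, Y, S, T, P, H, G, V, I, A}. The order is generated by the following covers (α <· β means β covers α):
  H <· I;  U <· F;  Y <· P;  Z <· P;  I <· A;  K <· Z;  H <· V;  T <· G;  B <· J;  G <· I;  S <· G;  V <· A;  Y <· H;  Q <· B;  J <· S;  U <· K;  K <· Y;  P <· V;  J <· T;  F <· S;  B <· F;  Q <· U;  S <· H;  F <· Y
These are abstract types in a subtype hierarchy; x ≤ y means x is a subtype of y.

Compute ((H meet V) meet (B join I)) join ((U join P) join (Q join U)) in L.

V

H ∧ V = H
B ∨ I = I
H ∧ I = H
U ∨ P = P
Q ∨ U = U
P ∨ U = P
H ∨ P = V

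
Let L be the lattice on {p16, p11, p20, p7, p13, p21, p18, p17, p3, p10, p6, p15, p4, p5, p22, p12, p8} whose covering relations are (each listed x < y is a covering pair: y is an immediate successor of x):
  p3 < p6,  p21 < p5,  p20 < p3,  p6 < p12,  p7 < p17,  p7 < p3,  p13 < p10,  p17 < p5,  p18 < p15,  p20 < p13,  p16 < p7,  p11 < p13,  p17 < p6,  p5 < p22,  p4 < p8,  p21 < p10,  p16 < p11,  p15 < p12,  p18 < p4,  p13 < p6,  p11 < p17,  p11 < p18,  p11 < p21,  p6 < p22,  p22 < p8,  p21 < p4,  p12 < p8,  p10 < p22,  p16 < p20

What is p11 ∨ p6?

p6

Common upper bounds of {p11, p6}: p12, p22, p6, p8.
The least among these is p6.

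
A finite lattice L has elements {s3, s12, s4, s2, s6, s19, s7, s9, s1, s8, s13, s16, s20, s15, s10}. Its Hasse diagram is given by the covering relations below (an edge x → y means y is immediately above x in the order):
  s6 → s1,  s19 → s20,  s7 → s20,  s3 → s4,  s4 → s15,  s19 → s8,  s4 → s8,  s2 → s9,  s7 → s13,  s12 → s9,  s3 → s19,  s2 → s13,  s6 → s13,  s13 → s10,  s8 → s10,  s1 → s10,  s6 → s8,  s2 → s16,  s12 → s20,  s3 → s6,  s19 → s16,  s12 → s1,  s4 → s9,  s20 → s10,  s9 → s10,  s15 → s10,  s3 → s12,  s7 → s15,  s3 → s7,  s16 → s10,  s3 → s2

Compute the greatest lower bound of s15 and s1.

s3

Common lower bounds of {s15, s1}: s3.
The greatest among these is s3.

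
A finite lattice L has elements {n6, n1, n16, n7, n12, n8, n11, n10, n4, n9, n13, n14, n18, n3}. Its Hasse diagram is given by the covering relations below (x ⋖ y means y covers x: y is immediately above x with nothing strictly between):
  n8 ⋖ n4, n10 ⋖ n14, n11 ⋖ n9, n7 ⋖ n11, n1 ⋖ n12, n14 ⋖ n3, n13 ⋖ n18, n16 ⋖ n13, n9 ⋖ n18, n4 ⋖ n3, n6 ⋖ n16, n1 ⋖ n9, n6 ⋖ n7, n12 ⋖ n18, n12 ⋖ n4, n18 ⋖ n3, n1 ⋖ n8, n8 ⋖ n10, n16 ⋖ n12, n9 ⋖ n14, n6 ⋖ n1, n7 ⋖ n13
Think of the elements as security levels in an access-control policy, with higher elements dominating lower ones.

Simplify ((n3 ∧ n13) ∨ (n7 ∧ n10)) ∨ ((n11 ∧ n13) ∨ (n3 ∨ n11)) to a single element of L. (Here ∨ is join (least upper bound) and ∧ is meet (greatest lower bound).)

n3

n3 ∧ n13 = n13
n7 ∧ n10 = n6
n13 ∨ n6 = n13
n11 ∧ n13 = n7
n3 ∨ n11 = n3
n7 ∨ n3 = n3
n13 ∨ n3 = n3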